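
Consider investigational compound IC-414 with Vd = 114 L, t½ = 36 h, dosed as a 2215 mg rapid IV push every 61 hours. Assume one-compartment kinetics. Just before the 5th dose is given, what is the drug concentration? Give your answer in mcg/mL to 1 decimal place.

f = (1/2)^(τ/t½) = (1/2)^(61/36) ≈ 0.3090.
C₀ = D/Vd = 2215/114 ≈ 19.430 mcg/mL.
Before the 5th dose, 4 doses have been given. Superposition: Cmin = C₀·(f + f² + … + f^4).
≈ 19.430 × (0.3090 + 0.0955 + 0.0295 + 0.0091) ≈ 19.430 × 0.4431 ≈ 8.609 mcg/mL.

8.6 mcg/mL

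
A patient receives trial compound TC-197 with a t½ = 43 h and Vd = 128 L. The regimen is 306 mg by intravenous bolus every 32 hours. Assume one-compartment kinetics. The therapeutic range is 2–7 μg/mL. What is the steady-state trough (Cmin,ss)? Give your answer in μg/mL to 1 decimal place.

Over one 32-h interval, 32/43 ≈ 0.74419 half-lives elapse, leaving f ≈ 0.5970 of each dose.
Accumulation ratio R = 1/(1 − f) ≈ 1/0.4030 ≈ 2.4814.
Single-dose peak C₀ = D/Vd = 306/128 ≈ 2.391 μg/mL.
Steady-state peak Cmax,ss = C₀·R ≈ 2.391 × 2.4814 ≈ 5.933 μg/mL.
Steady-state trough Cmin,ss = Cmax,ss·f ≈ 5.933 × 0.5970 ≈ 3.542 μg/mL.
Trough 3.5 μg/mL vs MEC 2 μg/mL: adequate.

3.5 μg/mL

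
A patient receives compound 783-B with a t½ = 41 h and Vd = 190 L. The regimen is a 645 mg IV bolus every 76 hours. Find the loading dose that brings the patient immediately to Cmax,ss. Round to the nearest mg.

892 mg

f = (1/2)^(76/41) ≈ 0.276690; accumulation ratio R = 1/(1−f) ≈ 1.38253.
Loading dose to hit Cmax,ss on first dose: D_load = D_maint·R ≈ 645 × 1.38253 ≈ 891.73 mg.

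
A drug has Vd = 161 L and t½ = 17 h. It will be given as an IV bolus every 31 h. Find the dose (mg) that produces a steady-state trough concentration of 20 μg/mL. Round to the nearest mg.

8177 mg

τ/t½ = 31/17 ≈ 1.8235, so f = (1/2)^(31/17) ≈ 0.282529.
Cmin,ss = (D/Vd)·f/(1−f), so D = Cmin,ss·Vd·(1−f)/f.
D = 20 × 161 × (1−f)/f ≈ 20 × 161 × 2.53946 ≈ 8177.06 mg.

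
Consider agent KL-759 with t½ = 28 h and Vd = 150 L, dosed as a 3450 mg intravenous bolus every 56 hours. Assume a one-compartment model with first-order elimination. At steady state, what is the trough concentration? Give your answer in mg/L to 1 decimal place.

The dosing interval is 2 half-lives, so f = 2^(−2) = 0.25.
At steady state, R = 1/(1 − 0.25) = 4/3.
Single-dose peak C₀ = D/Vd = 3450/150 = 23 mg/L.
Steady-state peak Cmax,ss = C₀·R = 23 × 4/3 ≈ 30.667 mg/L.
Steady-state trough Cmin,ss = Cmax,ss·f ≈ 30.667 × 0.25 ≈ 7.667 mg/L.

7.7 mg/L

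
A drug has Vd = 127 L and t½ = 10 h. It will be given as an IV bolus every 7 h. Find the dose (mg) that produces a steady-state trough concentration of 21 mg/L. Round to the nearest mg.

1666 mg

τ/t½ = 7/10 ≈ 0.7, so f = (1/2)^(7/10) ≈ 0.615572.
Cmin,ss = (D/Vd)·f/(1−f), so D = Cmin,ss·Vd·(1−f)/f.
D = 21 × 127 × (1−f)/f ≈ 21 × 127 × 0.62451 ≈ 1665.57 mg.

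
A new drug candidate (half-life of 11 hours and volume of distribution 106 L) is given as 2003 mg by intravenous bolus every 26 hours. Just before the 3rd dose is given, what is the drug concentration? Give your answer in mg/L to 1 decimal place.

4.4 mg/L

f = (1/2)^(τ/t½) = (1/2)^(26/11) ≈ 0.1943.
C₀ = D/Vd = 2003/106 ≈ 18.896 mg/L.
Before the 3rd dose, 2 doses have been given. Superposition: Cmin = C₀·(f + f²).
≈ 18.896 × (0.1943 + 0.0378) ≈ 18.896 × 0.2321 ≈ 4.386 mg/L.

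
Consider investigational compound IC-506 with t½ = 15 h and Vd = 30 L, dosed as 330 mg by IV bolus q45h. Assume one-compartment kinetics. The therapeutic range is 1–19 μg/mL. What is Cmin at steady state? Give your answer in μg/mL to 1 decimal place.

τ = 45 h = 3 half-lives, so f = (1/2)^3 = 0.125.
At steady state, R = 1/(1 − 0.125) = 8/7.
Single-dose peak C₀ = D/Vd = 330/30 = 11 μg/mL.
Steady-state peak Cmax,ss = C₀·R = 11 × 8/7 ≈ 12.571 μg/mL.
Steady-state trough Cmin,ss = Cmax,ss·f ≈ 12.571 × 0.125 ≈ 1.571 μg/mL.
Trough 1.6 μg/mL vs MEC 1 μg/mL: adequate.

1.6 μg/mL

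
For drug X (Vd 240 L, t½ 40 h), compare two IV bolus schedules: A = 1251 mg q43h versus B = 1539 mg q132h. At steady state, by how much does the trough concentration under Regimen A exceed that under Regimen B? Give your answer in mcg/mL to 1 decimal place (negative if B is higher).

4.0 mcg/mL

Regimen A: f = (1/2)^(43/40) ≈ 0.4747; Cmin,ss = (1251/240)·f/(1−f) ≈ 4.710 mcg/mL.
Regimen B: f = (1/2)^(132/40) ≈ 0.1015; Cmin,ss = (1539/240)·f/(1−f) ≈ 0.724 mcg/mL.
Difference ≈ 4.710 − 0.724 ≈ 3.986 mcg/mL.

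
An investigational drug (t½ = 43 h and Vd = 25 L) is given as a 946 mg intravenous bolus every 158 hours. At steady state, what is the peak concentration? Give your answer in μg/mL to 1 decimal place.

41.1 μg/mL

Over one 158-h interval, 158/43 ≈ 3.6744 half-lives elapse, leaving f ≈ 0.0783 of each dose.
At steady state, accumulation factor R = 1/(1 − e^(−kτ)) ≈ 1.0850.
Each bolus raises the concentration by D/Vd = 946/25 ≈ 37.840 μg/mL.
Steady-state peak Cmax,ss = C₀·R ≈ 37.840 × 1.0850 ≈ 41.056 μg/mL.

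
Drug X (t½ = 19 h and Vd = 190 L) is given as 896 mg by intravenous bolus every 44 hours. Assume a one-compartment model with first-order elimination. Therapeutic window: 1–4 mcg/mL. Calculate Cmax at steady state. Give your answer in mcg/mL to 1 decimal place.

k = ln2/t½ = ln2/19 ≈ 0.036481 h⁻¹; fraction remaining f = e^(−kτ) = e^(−0.036481×44) ≈ 0.2009.
Accumulation ratio R = 1/(1 − f) ≈ 1/0.7991 ≈ 1.2514.
Each bolus raises the concentration by D/Vd = 896/190 ≈ 4.716 mcg/mL.
Steady-state peak Cmax,ss = C₀·R ≈ 4.716 × 1.2514 ≈ 5.902 mcg/mL.
Peak 5.9 mcg/mL vs MTC 4 mcg/mL: exceeds toxic threshold.

5.9 mcg/mL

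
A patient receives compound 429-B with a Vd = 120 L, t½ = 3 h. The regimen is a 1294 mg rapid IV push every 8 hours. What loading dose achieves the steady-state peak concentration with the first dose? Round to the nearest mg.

f = (1/2)^(8/3) ≈ 0.157490; accumulation ratio R = 1/(1−f) ≈ 1.18693.
Loading dose to hit Cmax,ss on first dose: D_load = D_maint·R ≈ 1294 × 1.18693 ≈ 1535.89 mg.

1536 mg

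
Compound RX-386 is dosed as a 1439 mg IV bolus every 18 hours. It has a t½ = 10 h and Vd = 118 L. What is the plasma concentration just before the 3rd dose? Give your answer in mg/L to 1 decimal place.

f = (1/2)^(τ/t½) = (1/2)^(18/10) ≈ 0.2872.
C₀ = D/Vd = 1439/118 ≈ 12.195 mg/L.
Before the 3rd dose, 2 doses have been given. Superposition: Cmin = C₀·(f + f²).
≈ 12.195 × (0.2872 + 0.0825) ≈ 12.195 × 0.3697 ≈ 4.508 mg/L.

4.5 mg/L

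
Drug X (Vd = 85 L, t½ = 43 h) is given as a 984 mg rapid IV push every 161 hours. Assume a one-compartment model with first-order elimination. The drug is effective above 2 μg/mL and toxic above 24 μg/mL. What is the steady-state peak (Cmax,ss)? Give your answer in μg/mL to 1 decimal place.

τ/t½ = 161/43 ≈ 3.7442, so fraction remaining f = (1/2)^(161/43) ≈ 0.0746.
Accumulation ratio R = 1/(1 − f) ≈ 1/0.9254 ≈ 1.0806.
Single-dose peak C₀ = D/Vd = 984/85 ≈ 11.576 μg/mL.
Cmax,ss = C₀/(1 − f) ≈ 11.576/0.9254 ≈ 12.509 μg/mL.
Peak 12.5 μg/mL vs MTC 24 μg/mL: below toxic threshold.

12.5 μg/mL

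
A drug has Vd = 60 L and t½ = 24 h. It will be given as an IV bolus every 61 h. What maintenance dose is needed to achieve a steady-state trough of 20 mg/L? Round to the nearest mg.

τ/t½ = 61/24 ≈ 2.5417, so f = (1/2)^(61/24) ≈ 0.171744.
Cmin,ss = (D/Vd)·f/(1−f), so D = Cmin,ss·Vd·(1−f)/f.
D = 20 × 60 × (1−f)/f ≈ 20 × 60 × 4.82262 ≈ 5787.14 mg.

5787 mg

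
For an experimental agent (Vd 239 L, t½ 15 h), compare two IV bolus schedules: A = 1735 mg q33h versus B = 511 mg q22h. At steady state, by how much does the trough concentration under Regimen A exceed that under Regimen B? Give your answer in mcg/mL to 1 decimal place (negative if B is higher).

0.8 mcg/mL

Regimen A: f = (1/2)^(33/15) ≈ 0.2176; Cmin,ss = (1735/239)·f/(1−f) ≈ 2.019 mcg/mL.
Regimen B: f = (1/2)^(22/15) ≈ 0.3618; Cmin,ss = (511/239)·f/(1−f) ≈ 1.212 mcg/mL.
Difference ≈ 2.019 − 1.212 ≈ 0.807 mcg/mL.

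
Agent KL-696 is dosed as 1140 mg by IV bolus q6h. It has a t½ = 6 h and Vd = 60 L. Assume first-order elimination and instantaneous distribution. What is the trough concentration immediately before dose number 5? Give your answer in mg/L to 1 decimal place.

f = (1/2)^(τ/t½) = (1/2)^(6/6) ≈ 0.5000.
C₀ = D/Vd = 1140/60 ≈ 19.000 mg/L.
Before the 5th dose, 4 doses have been given. Superposition: Cmin = C₀·(f + f² + … + f^4).
≈ 19.000 × (0.5000 + 0.2500 + 0.1250 + 0.0625) ≈ 19.000 × 0.9375 ≈ 17.812 mg/L.

17.8 mg/L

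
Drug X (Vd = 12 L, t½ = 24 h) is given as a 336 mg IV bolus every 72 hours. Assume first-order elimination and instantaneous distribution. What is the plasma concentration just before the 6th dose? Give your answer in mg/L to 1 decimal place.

f = (1/2)^(τ/t½) = (1/2)^(72/24) ≈ 0.1250.
C₀ = D/Vd = 336/12 ≈ 28.000 mg/L.
Before the 6th dose, 5 doses have been given. Superposition: Cmin = C₀·(f + f² + … + f^5).
≈ 28.000 × (0.1250 + 0.0156 + 0.0020 + 0.0002 + 0.0000) ≈ 28.000 × 0.1428 ≈ 3.998 mg/L.

4.0 mg/L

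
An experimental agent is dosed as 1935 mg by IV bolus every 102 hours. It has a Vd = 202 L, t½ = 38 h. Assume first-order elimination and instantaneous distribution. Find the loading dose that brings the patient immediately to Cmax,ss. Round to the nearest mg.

2292 mg

f = (1/2)^(102/38) ≈ 0.155587; accumulation ratio R = 1/(1−f) ≈ 1.18425.
Loading dose to hit Cmax,ss on first dose: D_load = D_maint·R ≈ 1935 × 1.18425 ≈ 2291.52 mg.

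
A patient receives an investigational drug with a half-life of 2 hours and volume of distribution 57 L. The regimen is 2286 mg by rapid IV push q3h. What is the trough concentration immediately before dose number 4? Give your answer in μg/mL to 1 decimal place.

21.0 μg/mL

f = (1/2)^(τ/t½) = (1/2)^(3/2) ≈ 0.3536.
C₀ = D/Vd = 2286/57 ≈ 40.105 μg/mL.
Before the 4th dose, 3 doses have been given. Superposition: Cmin = C₀·(f + f² + … + f^3).
≈ 40.105 × (0.3536 + 0.1250 + 0.0442) ≈ 40.105 × 0.5228 ≈ 20.967 μg/mL.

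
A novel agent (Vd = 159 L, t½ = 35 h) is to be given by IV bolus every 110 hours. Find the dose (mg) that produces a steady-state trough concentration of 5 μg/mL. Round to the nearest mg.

τ/t½ = 110/35 ≈ 3.1429, so f = (1/2)^(110/35) ≈ 0.113215.
Cmin,ss = (D/Vd)·f/(1−f), so D = Cmin,ss·Vd·(1−f)/f.
D = 5 × 159 × (1−f)/f ≈ 5 × 159 × 7.83275 ≈ 6227.04 mg.

6227 mg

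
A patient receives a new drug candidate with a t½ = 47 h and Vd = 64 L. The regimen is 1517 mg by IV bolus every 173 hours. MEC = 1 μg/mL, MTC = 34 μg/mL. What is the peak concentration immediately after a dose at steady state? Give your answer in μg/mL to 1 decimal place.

τ/t½ = 173/47 ≈ 3.6809, so fraction remaining f = (1/2)^(173/47) ≈ 0.0780.
Accumulation ratio R = 1/(1 − f) ≈ 1/0.9220 ≈ 1.0846.
Each bolus raises the concentration by D/Vd = 1517/64 ≈ 23.703 μg/mL.
Steady-state peak Cmax,ss = C₀·R ≈ 23.703 × 1.0846 ≈ 25.708 μg/mL.
Peak 25.7 μg/mL vs MTC 34 μg/mL: below toxic threshold.

25.7 μg/mL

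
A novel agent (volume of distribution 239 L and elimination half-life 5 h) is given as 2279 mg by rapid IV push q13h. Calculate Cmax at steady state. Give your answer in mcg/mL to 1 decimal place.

k = ln2/t½ = ln2/5 ≈ 0.138629 h⁻¹; fraction remaining f = e^(−kτ) = e^(−0.138629×13) ≈ 0.1649.
Accumulation ratio R = 1/(1 − f) ≈ 1/0.8351 ≈ 1.1975.
Single-dose peak C₀ = D/Vd = 2279/239 ≈ 9.536 mcg/mL.
Cmax,ss = C₀/(1 − f) ≈ 9.536/0.8351 ≈ 11.419 mcg/mL.

11.4 mcg/mL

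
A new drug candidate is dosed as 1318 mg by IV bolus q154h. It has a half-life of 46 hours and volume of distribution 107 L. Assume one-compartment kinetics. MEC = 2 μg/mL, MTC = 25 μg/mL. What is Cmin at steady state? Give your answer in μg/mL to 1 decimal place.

1.3 μg/mL

k = ln2/t½ = ln2/46 ≈ 0.015068 h⁻¹; fraction remaining f = e^(−kτ) = e^(−0.015068×154) ≈ 0.0982.
At steady state, accumulation factor R = 1/(1 − e^(−kτ)) ≈ 1.1089.
Each bolus raises the concentration by D/Vd = 1318/107 ≈ 12.318 μg/mL.
Steady-state peak Cmax,ss = C₀·R ≈ 12.318 × 1.1089 ≈ 13.659 μg/mL.
One interval later, Cmin,ss = Cmax,ss·e^(−kτ) ≈ 13.659 × 0.0982 ≈ 1.341 μg/mL.
Trough 1.3 μg/mL vs MEC 2 μg/mL: subtherapeutic.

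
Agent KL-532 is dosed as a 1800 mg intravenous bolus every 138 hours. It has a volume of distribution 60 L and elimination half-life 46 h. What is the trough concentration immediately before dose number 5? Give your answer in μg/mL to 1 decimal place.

f = (1/2)^(τ/t½) = (1/2)^(138/46) ≈ 0.1250.
C₀ = D/Vd = 1800/60 ≈ 30.000 μg/mL.
Before the 5th dose, 4 doses have been given. Superposition: Cmin = C₀·(f + f² + … + f^4).
≈ 30.000 × (0.1250 + 0.0156 + 0.0020 + 0.0002) ≈ 30.000 × 0.1428 ≈ 4.284 μg/mL.

4.3 μg/mL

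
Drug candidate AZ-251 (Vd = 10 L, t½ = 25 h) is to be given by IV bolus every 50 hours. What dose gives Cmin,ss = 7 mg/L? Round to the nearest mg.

τ/t½ = 50/25 ≈ 2, so f = (1/2)^(50/25) ≈ 0.250000.
Cmin,ss = (D/Vd)·f/(1−f), so D = Cmin,ss·Vd·(1−f)/f.
D = 7 × 10 × (1−f)/f ≈ 7 × 10 × 3.00000 ≈ 210.00 mg.

210 mg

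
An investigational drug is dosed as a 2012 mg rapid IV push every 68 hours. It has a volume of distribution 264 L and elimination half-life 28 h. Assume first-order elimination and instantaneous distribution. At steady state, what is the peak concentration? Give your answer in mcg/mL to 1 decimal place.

9.4 mcg/mL

τ/t½ = 68/28 ≈ 2.4286, so fraction remaining f = (1/2)^(68/28) ≈ 0.1857.
At steady state, accumulation factor R = 1/(1 − e^(−kτ)) ≈ 1.2280.
Single-dose peak C₀ = D/Vd = 2012/264 ≈ 7.621 mcg/mL.
Steady-state peak Cmax,ss = C₀·R ≈ 7.621 × 1.2280 ≈ 9.359 mcg/mL.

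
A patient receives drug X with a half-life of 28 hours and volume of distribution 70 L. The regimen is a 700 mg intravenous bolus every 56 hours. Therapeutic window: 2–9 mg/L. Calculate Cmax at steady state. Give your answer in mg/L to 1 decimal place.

13.3 mg/L

The dosing interval is 2 half-lives, so f = 2^(−2) = 0.25.
Accumulation ratio R = 1/(1 − f) = 1/0.75 = 4/3.
Single-dose peak C₀ = D/Vd = 700/70 = 10 mg/L.
Steady-state peak Cmax,ss = C₀·R = 10 × 4/3 ≈ 13.333 mg/L.
Peak 13.3 mg/L vs MTC 9 mg/L: exceeds toxic threshold.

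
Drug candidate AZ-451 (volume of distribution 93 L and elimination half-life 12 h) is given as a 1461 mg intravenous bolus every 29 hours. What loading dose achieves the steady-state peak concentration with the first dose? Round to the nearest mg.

1798 mg

f = (1/2)^(29/12) ≈ 0.187288; accumulation ratio R = 1/(1−f) ≈ 1.23045.
Loading dose to hit Cmax,ss on first dose: D_load = D_maint·R ≈ 1461 × 1.23045 ≈ 1797.69 mg.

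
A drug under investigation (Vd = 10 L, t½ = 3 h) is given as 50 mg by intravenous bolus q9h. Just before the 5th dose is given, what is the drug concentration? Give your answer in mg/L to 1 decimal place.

f = (1/2)^(τ/t½) = (1/2)^(9/3) ≈ 0.1250.
C₀ = D/Vd = 50/10 ≈ 5.000 mg/L.
Before the 5th dose, 4 doses have been given. Superposition: Cmin = C₀·(f + f² + … + f^4).
≈ 5.000 × (0.1250 + 0.0156 + 0.0020 + 0.0002) ≈ 5.000 × 0.1428 ≈ 0.714 mg/L.

0.7 mg/L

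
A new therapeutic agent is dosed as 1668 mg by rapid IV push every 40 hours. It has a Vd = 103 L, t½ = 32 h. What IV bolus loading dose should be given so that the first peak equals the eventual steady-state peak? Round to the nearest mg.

f = (1/2)^(40/32) ≈ 0.420448; accumulation ratio R = 1/(1−f) ≈ 1.72547.
Loading dose to hit Cmax,ss on first dose: D_load = D_maint·R ≈ 1668 × 1.72547 ≈ 2878.08 mg.

2878 mg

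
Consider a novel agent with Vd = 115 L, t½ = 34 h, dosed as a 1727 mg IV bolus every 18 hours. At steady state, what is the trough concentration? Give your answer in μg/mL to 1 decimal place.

τ/t½ = 18/34 ≈ 0.52941, so fraction remaining f = (1/2)^(18/34) ≈ 0.6928.
Each bolus raises the concentration by D/Vd = 1727/115 ≈ 15.017 μg/mL.
Steady-state trough Cmin,ss = C₀·f/(1−f) ≈ 15.017 × 0.6928/0.3072 ≈ 33.866 μg/mL.

33.9 μg/mL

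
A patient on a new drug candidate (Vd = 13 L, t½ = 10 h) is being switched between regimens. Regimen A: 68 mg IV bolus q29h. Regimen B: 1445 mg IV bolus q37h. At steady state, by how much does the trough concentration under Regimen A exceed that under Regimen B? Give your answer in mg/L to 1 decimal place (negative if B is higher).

Regimen A: f = (1/2)^(29/10) ≈ 0.1340; Cmin,ss = (68/13)·f/(1−f) ≈ 0.809 mg/L.
Regimen B: f = (1/2)^(37/10) ≈ 0.0769; Cmin,ss = (1445/13)·f/(1−f) ≈ 9.260 mg/L.
Difference ≈ 0.809 − 9.260 ≈ -8.451 mg/L.

-8.5 mg/L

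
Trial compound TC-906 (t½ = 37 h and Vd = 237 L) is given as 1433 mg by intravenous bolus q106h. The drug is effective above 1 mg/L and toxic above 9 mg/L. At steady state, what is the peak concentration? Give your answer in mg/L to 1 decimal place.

Over one 106-h interval, 106/37 ≈ 2.8649 half-lives elapse, leaving f ≈ 0.1373 of each dose.
At steady state, accumulation factor R = 1/(1 − e^(−kτ)) ≈ 1.1592.
Each bolus raises the concentration by D/Vd = 1433/237 ≈ 6.046 mg/L.
Steady-state peak Cmax,ss = C₀·R ≈ 6.046 × 1.1592 ≈ 7.009 mg/L.
Peak 7.0 mg/L vs MTC 9 mg/L: below toxic threshold.

7.0 mg/L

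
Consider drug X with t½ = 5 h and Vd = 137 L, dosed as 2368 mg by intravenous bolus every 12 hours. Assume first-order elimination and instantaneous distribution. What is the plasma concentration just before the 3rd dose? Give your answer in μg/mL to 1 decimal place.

f = (1/2)^(τ/t½) = (1/2)^(12/5) ≈ 0.1895.
C₀ = D/Vd = 2368/137 ≈ 17.285 μg/mL.
Before the 3rd dose, 2 doses have been given. Superposition: Cmin = C₀·(f + f²).
≈ 17.285 × (0.1895 + 0.0359) ≈ 17.285 × 0.2254 ≈ 3.896 μg/mL.

3.9 μg/mL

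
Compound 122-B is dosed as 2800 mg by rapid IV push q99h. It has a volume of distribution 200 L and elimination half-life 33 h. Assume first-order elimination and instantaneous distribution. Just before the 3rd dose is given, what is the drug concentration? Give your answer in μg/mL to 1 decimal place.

f = (1/2)^(τ/t½) = (1/2)^(99/33) ≈ 0.1250.
C₀ = D/Vd = 2800/200 ≈ 14.000 μg/mL.
Before the 3rd dose, 2 doses have been given. Superposition: Cmin = C₀·(f + f²).
≈ 14.000 × (0.1250 + 0.0156) ≈ 14.000 × 0.1406 ≈ 1.968 μg/mL.

2.0 μg/mL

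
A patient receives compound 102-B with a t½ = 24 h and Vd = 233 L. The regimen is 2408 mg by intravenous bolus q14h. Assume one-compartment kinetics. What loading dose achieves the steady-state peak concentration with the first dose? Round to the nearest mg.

7240 mg

f = (1/2)^(14/24) ≈ 0.667420; accumulation ratio R = 1/(1−f) ≈ 3.00680.
Loading dose to hit Cmax,ss on first dose: D_load = D_maint·R ≈ 2408 × 3.00680 ≈ 7240.37 mg.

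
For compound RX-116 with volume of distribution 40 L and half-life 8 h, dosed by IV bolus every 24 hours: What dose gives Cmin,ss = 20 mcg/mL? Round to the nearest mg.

τ/t½ = 24/8 ≈ 3, so f = (1/2)^(24/8) ≈ 0.125000.
Cmin,ss = (D/Vd)·f/(1−f), so D = Cmin,ss·Vd·(1−f)/f.
D = 20 × 40 × (1−f)/f ≈ 20 × 40 × 7.00000 ≈ 5600.00 mg.

5600 mg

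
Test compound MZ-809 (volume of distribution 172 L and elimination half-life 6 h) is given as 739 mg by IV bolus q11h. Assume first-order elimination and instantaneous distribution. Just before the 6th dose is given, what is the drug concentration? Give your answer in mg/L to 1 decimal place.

f = (1/2)^(τ/t½) = (1/2)^(11/6) ≈ 0.2806.
C₀ = D/Vd = 739/172 ≈ 4.297 mg/L.
Before the 6th dose, 5 doses have been given. Superposition: Cmin = C₀·(f + f² + … + f^5).
≈ 4.297 × (0.2806 + 0.0787 + 0.0221 + 0.0062 + 0.0017) ≈ 4.297 × 0.3893 ≈ 1.673 mg/L.

1.7 mg/L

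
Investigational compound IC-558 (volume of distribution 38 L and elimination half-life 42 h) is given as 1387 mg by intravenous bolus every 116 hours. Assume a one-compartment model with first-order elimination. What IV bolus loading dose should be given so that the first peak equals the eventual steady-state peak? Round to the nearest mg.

1627 mg

f = (1/2)^(116/42) ≈ 0.147429; accumulation ratio R = 1/(1−f) ≈ 1.17292.
Loading dose to hit Cmax,ss on first dose: D_load = D_maint·R ≈ 1387 × 1.17292 ≈ 1626.84 mg.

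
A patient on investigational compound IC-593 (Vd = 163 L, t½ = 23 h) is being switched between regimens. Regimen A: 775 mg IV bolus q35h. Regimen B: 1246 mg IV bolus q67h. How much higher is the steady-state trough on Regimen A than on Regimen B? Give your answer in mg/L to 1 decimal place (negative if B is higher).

Regimen A: f = (1/2)^(35/23) ≈ 0.3483; Cmin,ss = (775/163)·f/(1−f) ≈ 2.541 mg/L.
Regimen B: f = (1/2)^(67/23) ≈ 0.1328; Cmin,ss = (1246/163)·f/(1−f) ≈ 1.171 mg/L.
Difference ≈ 2.541 − 1.171 ≈ 1.370 mg/L.

1.4 mg/L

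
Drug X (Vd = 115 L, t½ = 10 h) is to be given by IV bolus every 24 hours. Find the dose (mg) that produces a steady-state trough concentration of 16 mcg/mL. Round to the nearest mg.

7872 mg

τ/t½ = 24/10 ≈ 2.4, so f = (1/2)^(24/10) ≈ 0.189465.
Cmin,ss = (D/Vd)·f/(1−f), so D = Cmin,ss·Vd·(1−f)/f.
D = 16 × 115 × (1−f)/f ≈ 16 × 115 × 4.27802 ≈ 7871.56 mg.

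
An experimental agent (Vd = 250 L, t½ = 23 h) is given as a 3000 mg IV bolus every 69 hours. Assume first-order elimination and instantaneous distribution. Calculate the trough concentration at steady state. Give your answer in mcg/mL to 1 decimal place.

The dosing interval is 3 half-lives, so f = 2^(−3) = 0.125.
At steady state, R = 1/(1 − 0.125) = 8/7.
Single-dose peak C₀ = D/Vd = 3000/250 = 12 mcg/mL.
Steady-state peak Cmax,ss = C₀·R = 12 × 8/7 ≈ 13.714 mcg/mL.
Steady-state trough Cmin,ss = Cmax,ss·f ≈ 13.714 × 0.125 ≈ 1.714 mcg/mL.

1.7 mcg/mL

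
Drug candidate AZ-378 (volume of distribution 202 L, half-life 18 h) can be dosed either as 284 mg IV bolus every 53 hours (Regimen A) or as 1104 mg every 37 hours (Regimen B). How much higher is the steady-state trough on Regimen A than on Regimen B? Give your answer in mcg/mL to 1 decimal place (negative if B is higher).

Regimen A: f = (1/2)^(53/18) ≈ 0.1299; Cmin,ss = (284/202)·f/(1−f) ≈ 0.210 mcg/mL.
Regimen B: f = (1/2)^(37/18) ≈ 0.2406; Cmin,ss = (1104/202)·f/(1−f) ≈ 1.732 mcg/mL.
Difference ≈ 0.210 − 1.732 ≈ -1.522 mcg/mL.

-1.5 mcg/mL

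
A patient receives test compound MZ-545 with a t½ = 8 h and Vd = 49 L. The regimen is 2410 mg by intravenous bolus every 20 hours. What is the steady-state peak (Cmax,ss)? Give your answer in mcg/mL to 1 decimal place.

59.7 mcg/mL

τ/t½ = 20/8 ≈ 2.5, so fraction remaining f = (1/2)^(20/8) ≈ 0.1768.
Accumulation ratio R = 1/(1 − f) ≈ 1/0.8232 ≈ 1.2148.
Each bolus raises the concentration by D/Vd = 2410/49 ≈ 49.184 mcg/mL.
Cmax,ss = C₀/(1 − f) ≈ 49.184/0.8232 ≈ 59.747 mcg/mL.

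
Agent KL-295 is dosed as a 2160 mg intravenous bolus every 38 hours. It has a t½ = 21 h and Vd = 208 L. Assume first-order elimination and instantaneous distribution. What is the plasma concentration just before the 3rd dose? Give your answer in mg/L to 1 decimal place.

3.8 mg/L

f = (1/2)^(τ/t½) = (1/2)^(38/21) ≈ 0.2853.
C₀ = D/Vd = 2160/208 ≈ 10.385 mg/L.
Before the 3rd dose, 2 doses have been given. Superposition: Cmin = C₀·(f + f²).
≈ 10.385 × (0.2853 + 0.0814) ≈ 10.385 × 0.3667 ≈ 3.808 mg/L.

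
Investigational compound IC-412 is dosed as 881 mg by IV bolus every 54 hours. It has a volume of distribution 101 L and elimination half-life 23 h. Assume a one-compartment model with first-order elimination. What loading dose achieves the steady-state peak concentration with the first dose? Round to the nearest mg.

f = (1/2)^(54/23) ≈ 0.196442; accumulation ratio R = 1/(1−f) ≈ 1.24447.
Loading dose to hit Cmax,ss on first dose: D_load = D_maint·R ≈ 881 × 1.24447 ≈ 1096.38 mg.

1096 mg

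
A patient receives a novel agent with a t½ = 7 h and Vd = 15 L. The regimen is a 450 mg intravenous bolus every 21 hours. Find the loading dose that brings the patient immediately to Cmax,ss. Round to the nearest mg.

514 mg

f = (1/2)^(21/7) ≈ 0.125000; accumulation ratio R = 1/(1−f) ≈ 1.14286.
Loading dose to hit Cmax,ss on first dose: D_load = D_maint·R ≈ 450 × 1.14286 ≈ 514.29 mg.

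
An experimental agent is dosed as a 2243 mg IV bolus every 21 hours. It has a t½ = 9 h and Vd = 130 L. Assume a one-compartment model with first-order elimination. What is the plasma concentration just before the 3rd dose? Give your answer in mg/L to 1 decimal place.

4.1 mg/L

f = (1/2)^(τ/t½) = (1/2)^(21/9) ≈ 0.1984.
C₀ = D/Vd = 2243/130 ≈ 17.254 mg/L.
Before the 3rd dose, 2 doses have been given. Superposition: Cmin = C₀·(f + f²).
≈ 17.254 × (0.1984 + 0.0394) ≈ 17.254 × 0.2378 ≈ 4.103 mg/L.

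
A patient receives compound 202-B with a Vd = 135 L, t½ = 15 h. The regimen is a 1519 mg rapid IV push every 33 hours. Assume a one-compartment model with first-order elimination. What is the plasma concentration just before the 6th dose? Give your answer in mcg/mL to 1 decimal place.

f = (1/2)^(τ/t½) = (1/2)^(33/15) ≈ 0.2176.
C₀ = D/Vd = 1519/135 ≈ 11.252 mcg/mL.
Before the 6th dose, 5 doses have been given. Superposition: Cmin = C₀·(f + f² + … + f^5).
≈ 11.252 × (0.2176 + 0.0473 + 0.0103 + 0.0022 + 0.0005) ≈ 11.252 × 0.2779 ≈ 3.127 mcg/mL.

3.1 mcg/mL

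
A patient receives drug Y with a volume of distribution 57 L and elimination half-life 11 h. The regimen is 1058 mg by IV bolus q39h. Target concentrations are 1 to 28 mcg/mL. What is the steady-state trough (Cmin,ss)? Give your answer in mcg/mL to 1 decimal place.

1.7 mcg/mL

k = ln2/t½ = ln2/11 ≈ 0.063013 h⁻¹; fraction remaining f = e^(−kτ) = e^(−0.063013×39) ≈ 0.0856.
Single-dose peak C₀ = D/Vd = 1058/57 ≈ 18.561 mcg/mL.
Steady-state trough Cmin,ss = C₀·f/(1−f) ≈ 18.561 × 0.0856/0.9144 ≈ 1.738 mcg/mL.
Trough 1.7 mcg/mL vs MEC 1 mcg/mL: adequate.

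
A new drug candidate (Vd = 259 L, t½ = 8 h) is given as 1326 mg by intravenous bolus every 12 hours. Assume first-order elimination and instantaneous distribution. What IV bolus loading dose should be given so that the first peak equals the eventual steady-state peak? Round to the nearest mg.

f = (1/2)^(12/8) ≈ 0.353553; accumulation ratio R = 1/(1−f) ≈ 1.54692.
Loading dose to hit Cmax,ss on first dose: D_load = D_maint·R ≈ 1326 × 1.54692 ≈ 2051.22 mg.

2051 mg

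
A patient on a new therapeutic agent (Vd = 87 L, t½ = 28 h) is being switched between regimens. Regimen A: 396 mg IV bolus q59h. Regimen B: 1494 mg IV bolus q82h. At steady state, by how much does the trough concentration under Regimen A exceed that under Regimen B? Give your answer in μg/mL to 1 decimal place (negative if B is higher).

Regimen A: f = (1/2)^(59/28) ≈ 0.2321; Cmin,ss = (396/87)·f/(1−f) ≈ 1.376 μg/mL.
Regimen B: f = (1/2)^(82/28) ≈ 0.1313; Cmin,ss = (1494/87)·f/(1−f) ≈ 2.596 μg/mL.
Difference ≈ 1.376 − 2.596 ≈ -1.220 μg/mL.

-1.2 μg/mL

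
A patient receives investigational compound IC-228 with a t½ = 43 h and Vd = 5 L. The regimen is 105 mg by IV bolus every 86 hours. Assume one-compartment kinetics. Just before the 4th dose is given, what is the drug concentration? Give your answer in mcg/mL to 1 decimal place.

f = (1/2)^(τ/t½) = (1/2)^(86/43) ≈ 0.2500.
C₀ = D/Vd = 105/5 ≈ 21.000 mcg/mL.
Before the 4th dose, 3 doses have been given. Superposition: Cmin = C₀·(f + f² + … + f^3).
≈ 21.000 × (0.2500 + 0.0625 + 0.0156) ≈ 21.000 × 0.3281 ≈ 6.890 mcg/mL.

6.9 mcg/mL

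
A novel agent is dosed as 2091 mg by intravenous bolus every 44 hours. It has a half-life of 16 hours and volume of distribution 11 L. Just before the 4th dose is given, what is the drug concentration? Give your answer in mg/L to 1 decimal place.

33.1 mg/L

f = (1/2)^(τ/t½) = (1/2)^(44/16) ≈ 0.1487.
C₀ = D/Vd = 2091/11 ≈ 190.091 mg/L.
Before the 4th dose, 3 doses have been given. Superposition: Cmin = C₀·(f + f² + … + f^3).
≈ 190.091 × (0.1487 + 0.0221 + 0.0033) ≈ 190.091 × 0.1741 ≈ 33.095 mg/L.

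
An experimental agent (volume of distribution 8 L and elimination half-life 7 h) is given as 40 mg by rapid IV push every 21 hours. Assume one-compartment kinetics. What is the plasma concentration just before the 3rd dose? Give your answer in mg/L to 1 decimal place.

f = (1/2)^(τ/t½) = (1/2)^(21/7) ≈ 0.1250.
C₀ = D/Vd = 40/8 ≈ 5.000 mg/L.
Before the 3rd dose, 2 doses have been given. Superposition: Cmin = C₀·(f + f²).
≈ 5.000 × (0.1250 + 0.0156) ≈ 5.000 × 0.1406 ≈ 0.703 mg/L.

0.7 mg/L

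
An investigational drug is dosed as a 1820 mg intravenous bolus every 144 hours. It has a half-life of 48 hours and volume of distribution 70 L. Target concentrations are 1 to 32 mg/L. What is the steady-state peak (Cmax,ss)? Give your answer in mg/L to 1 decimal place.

τ = 144 h = 3 half-lives, so f = (1/2)^3 = 0.125.
At steady state, R = 1/(1 − 0.125) = 8/7.
Single-dose peak C₀ = D/Vd = 1820/70 = 26 mg/L.
Steady-state peak Cmax,ss = C₀·R = 26 × 8/7 ≈ 29.714 mg/L.
Peak 29.7 mg/L vs MTC 32 mg/L: below toxic threshold.

29.7 mg/L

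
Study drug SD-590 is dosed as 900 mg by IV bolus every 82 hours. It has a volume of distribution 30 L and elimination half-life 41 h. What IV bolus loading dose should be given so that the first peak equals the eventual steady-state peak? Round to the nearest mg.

1200 mg

f = (1/2)^(82/41) ≈ 0.250000; accumulation ratio R = 1/(1−f) ≈ 1.33333.
Loading dose to hit Cmax,ss on first dose: D_load = D_maint·R ≈ 900 × 1.33333 ≈ 1200.00 mg.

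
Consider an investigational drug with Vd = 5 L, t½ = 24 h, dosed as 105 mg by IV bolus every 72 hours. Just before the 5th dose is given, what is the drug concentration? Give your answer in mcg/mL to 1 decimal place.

f = (1/2)^(τ/t½) = (1/2)^(72/24) ≈ 0.1250.
C₀ = D/Vd = 105/5 ≈ 21.000 mcg/mL.
Before the 5th dose, 4 doses have been given. Superposition: Cmin = C₀·(f + f² + … + f^4).
≈ 21.000 × (0.1250 + 0.0156 + 0.0020 + 0.0002) ≈ 21.000 × 0.1428 ≈ 2.999 mcg/mL.

3.0 mcg/mL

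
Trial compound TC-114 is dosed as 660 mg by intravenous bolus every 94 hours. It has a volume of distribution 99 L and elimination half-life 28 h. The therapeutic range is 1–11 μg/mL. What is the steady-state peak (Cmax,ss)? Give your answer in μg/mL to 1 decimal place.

Over one 94-h interval, 94/28 ≈ 3.3571 half-lives elapse, leaving f ≈ 0.0976 of each dose.
Accumulation ratio R = 1/(1 − f) ≈ 1/0.9024 ≈ 1.1082.
Each bolus raises the concentration by D/Vd = 660/99 ≈ 6.667 μg/mL.
Steady-state peak Cmax,ss = C₀·R ≈ 6.667 × 1.1082 ≈ 7.388 μg/mL.
Peak 7.4 μg/mL vs MTC 11 μg/mL: below toxic threshold.

7.4 μg/mL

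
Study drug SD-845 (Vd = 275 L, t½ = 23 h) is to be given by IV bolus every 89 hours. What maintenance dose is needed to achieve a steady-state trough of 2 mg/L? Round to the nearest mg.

7489 mg

τ/t½ = 89/23 ≈ 3.8696, so f = (1/2)^(89/23) ≈ 0.068414.
Cmin,ss = (D/Vd)·f/(1−f), so D = Cmin,ss·Vd·(1−f)/f.
D = 2 × 275 × (1−f)/f ≈ 2 × 275 × 13.61689 ≈ 7489.29 mg.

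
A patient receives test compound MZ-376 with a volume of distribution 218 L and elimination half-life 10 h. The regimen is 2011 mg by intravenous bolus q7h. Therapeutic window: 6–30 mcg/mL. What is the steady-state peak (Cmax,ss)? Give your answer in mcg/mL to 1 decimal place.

24.0 mcg/mL

τ/t½ = 7/10 ≈ 0.7, so fraction remaining f = (1/2)^(7/10) ≈ 0.6156.
At steady state, accumulation factor R = 1/(1 − e^(−kτ)) ≈ 2.6015.
Single-dose peak C₀ = D/Vd = 2011/218 ≈ 9.225 mcg/mL.
Steady-state peak Cmax,ss = C₀·R ≈ 9.225 × 2.6015 ≈ 23.999 mcg/mL.
Peak 24.0 mcg/mL vs MTC 30 mcg/mL: below toxic threshold.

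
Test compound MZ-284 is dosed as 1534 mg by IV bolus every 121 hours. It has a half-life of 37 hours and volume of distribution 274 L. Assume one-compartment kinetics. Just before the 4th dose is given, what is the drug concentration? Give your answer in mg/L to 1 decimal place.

0.6 mg/L

f = (1/2)^(τ/t½) = (1/2)^(121/37) ≈ 0.1036.
C₀ = D/Vd = 1534/274 ≈ 5.599 mg/L.
Before the 4th dose, 3 doses have been given. Superposition: Cmin = C₀·(f + f² + … + f^3).
≈ 5.599 × (0.1036 + 0.0107 + 0.0011) ≈ 5.599 × 0.1154 ≈ 0.646 mg/L.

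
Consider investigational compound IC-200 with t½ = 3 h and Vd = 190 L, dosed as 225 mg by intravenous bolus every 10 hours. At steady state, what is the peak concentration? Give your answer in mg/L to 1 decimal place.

Over one 10-h interval, 10/3 ≈ 3.3333 half-lives elapse, leaving f ≈ 0.0992 of each dose.
Accumulation ratio R = 1/(1 − f) ≈ 1/0.9008 ≈ 1.1101.
Single-dose peak C₀ = D/Vd = 225/190 ≈ 1.184 mg/L.
Steady-state peak Cmax,ss = C₀·R ≈ 1.184 × 1.1101 ≈ 1.314 mg/L.

1.3 mg/L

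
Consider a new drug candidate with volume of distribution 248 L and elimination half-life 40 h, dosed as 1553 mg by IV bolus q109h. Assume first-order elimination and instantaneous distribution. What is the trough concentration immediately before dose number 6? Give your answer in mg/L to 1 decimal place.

f = (1/2)^(τ/t½) = (1/2)^(109/40) ≈ 0.1512.
C₀ = D/Vd = 1553/248 ≈ 6.262 mg/L.
Before the 6th dose, 5 doses have been given. Superposition: Cmin = C₀·(f + f² + … + f^5).
≈ 6.262 × (0.1512 + 0.0229 + 0.0035 + 0.0005 + 0.0001) ≈ 6.262 × 0.1782 ≈ 1.116 mg/L.

1.1 mg/L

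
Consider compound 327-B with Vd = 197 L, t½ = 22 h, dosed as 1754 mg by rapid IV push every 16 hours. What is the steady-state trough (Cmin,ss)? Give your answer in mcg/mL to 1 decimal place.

13.6 mcg/mL

k = ln2/t½ = ln2/22 ≈ 0.031507 h⁻¹; fraction remaining f = e^(−kτ) = e^(−0.031507×16) ≈ 0.6040.
At steady state, accumulation factor R = 1/(1 − e^(−kτ)) ≈ 2.5253.
Single-dose peak C₀ = D/Vd = 1754/197 ≈ 8.904 mcg/mL.
Steady-state peak Cmax,ss = C₀·R ≈ 8.904 × 2.5253 ≈ 22.485 mcg/mL.
One interval later, Cmin,ss = Cmax,ss·e^(−kτ) ≈ 22.485 × 0.6040 ≈ 13.581 mcg/mL.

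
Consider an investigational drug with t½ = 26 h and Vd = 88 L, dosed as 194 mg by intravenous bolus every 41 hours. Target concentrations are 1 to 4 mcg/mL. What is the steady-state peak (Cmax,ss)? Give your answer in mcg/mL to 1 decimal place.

Over one 41-h interval, 41/26 ≈ 1.5769 half-lives elapse, leaving f ≈ 0.3352 of each dose.
Accumulation ratio R = 1/(1 − f) ≈ 1/0.6648 ≈ 1.5042.
Each bolus raises the concentration by D/Vd = 194/88 ≈ 2.205 mcg/mL.
Steady-state peak Cmax,ss = C₀·R ≈ 2.205 × 1.5042 ≈ 3.317 mcg/mL.
Peak 3.3 mcg/mL vs MTC 4 mcg/mL: below toxic threshold.

3.3 mcg/mL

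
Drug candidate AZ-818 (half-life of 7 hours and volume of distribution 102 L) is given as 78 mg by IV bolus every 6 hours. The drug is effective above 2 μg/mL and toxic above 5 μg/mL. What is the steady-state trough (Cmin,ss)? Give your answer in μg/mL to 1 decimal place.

0.9 μg/mL

Over one 6-h interval, 6/7 ≈ 0.85714 half-lives elapse, leaving f ≈ 0.5520 of each dose.
At steady state, accumulation factor R = 1/(1 − e^(−kτ)) ≈ 2.2321.
Each bolus raises the concentration by D/Vd = 78/102 ≈ 0.765 μg/mL.
Cmax,ss = C₀/(1 − f) ≈ 0.765/0.4480 ≈ 1.708 μg/mL.
Steady-state trough Cmin,ss = Cmax,ss·f ≈ 1.708 × 0.5520 ≈ 0.943 μg/mL.
Trough 0.9 μg/mL vs MEC 2 μg/mL: subtherapeutic.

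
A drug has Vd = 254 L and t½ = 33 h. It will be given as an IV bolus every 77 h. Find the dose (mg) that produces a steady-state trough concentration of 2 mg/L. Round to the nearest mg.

τ/t½ = 77/33 ≈ 2.3333, so f = (1/2)^(77/33) ≈ 0.198425.
Cmin,ss = (D/Vd)·f/(1−f), so D = Cmin,ss·Vd·(1−f)/f.
D = 2 × 254 × (1−f)/f ≈ 2 × 254 × 4.03969 ≈ 2052.16 mg.

2052 mg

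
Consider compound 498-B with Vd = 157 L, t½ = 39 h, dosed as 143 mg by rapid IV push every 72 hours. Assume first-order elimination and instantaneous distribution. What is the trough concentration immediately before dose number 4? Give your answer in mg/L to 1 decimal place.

f = (1/2)^(τ/t½) = (1/2)^(72/39) ≈ 0.2781.
C₀ = D/Vd = 143/157 ≈ 0.911 mg/L.
Before the 4th dose, 3 doses have been given. Superposition: Cmin = C₀·(f + f² + … + f^3).
≈ 0.911 × (0.2781 + 0.0773 + 0.0215) ≈ 0.911 × 0.3769 ≈ 0.343 mg/L.

0.3 mg/L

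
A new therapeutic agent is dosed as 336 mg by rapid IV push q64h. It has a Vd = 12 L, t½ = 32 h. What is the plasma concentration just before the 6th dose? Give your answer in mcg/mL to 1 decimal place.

9.3 mcg/mL

f = (1/2)^(τ/t½) = (1/2)^(64/32) ≈ 0.2500.
C₀ = D/Vd = 336/12 ≈ 28.000 mcg/mL.
Before the 6th dose, 5 doses have been given. Superposition: Cmin = C₀·(f + f² + … + f^5).
≈ 28.000 × (0.2500 + 0.0625 + 0.0156 + 0.0039 + 0.0010) ≈ 28.000 × 0.3330 ≈ 9.324 mcg/mL.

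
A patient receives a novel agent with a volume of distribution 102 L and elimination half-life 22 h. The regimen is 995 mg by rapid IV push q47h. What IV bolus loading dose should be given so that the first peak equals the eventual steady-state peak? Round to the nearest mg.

f = (1/2)^(47/22) ≈ 0.227452; accumulation ratio R = 1/(1−f) ≈ 1.29442.
Loading dose to hit Cmax,ss on first dose: D_load = D_maint·R ≈ 995 × 1.29442 ≈ 1287.95 mg.

1288 mg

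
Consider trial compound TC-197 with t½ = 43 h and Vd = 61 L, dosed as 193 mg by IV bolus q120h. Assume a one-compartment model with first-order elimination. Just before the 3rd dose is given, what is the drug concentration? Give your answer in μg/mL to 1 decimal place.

0.5 μg/mL

f = (1/2)^(τ/t½) = (1/2)^(120/43) ≈ 0.1445.
C₀ = D/Vd = 193/61 ≈ 3.164 μg/mL.
Before the 3rd dose, 2 doses have been given. Superposition: Cmin = C₀·(f + f²).
≈ 3.164 × (0.1445 + 0.0209) ≈ 3.164 × 0.1654 ≈ 0.523 μg/mL.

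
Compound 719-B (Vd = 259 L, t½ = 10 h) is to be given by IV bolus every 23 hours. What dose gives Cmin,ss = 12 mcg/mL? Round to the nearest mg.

12198 mg

τ/t½ = 23/10 ≈ 2.3, so f = (1/2)^(23/10) ≈ 0.203063.
Cmin,ss = (D/Vd)·f/(1−f), so D = Cmin,ss·Vd·(1−f)/f.
D = 12 × 259 × (1−f)/f ≈ 12 × 259 × 3.92458 ≈ 12197.59 mg.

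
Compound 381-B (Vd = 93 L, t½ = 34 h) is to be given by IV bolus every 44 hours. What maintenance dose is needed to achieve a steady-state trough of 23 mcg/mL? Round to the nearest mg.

3106 mg

τ/t½ = 44/34 ≈ 1.2941, so f = (1/2)^(44/34) ≈ 0.407785.
Cmin,ss = (D/Vd)·f/(1−f), so D = Cmin,ss·Vd·(1−f)/f.
D = 23 × 93 × (1−f)/f ≈ 23 × 93 × 1.45227 ≈ 3106.41 mg.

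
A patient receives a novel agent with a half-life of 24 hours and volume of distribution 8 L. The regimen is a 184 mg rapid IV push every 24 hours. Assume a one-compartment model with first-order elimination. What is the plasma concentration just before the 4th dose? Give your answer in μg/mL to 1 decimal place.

20.1 μg/mL

f = (1/2)^(τ/t½) = (1/2)^(24/24) ≈ 0.5000.
C₀ = D/Vd = 184/8 ≈ 23.000 μg/mL.
Before the 4th dose, 3 doses have been given. Superposition: Cmin = C₀·(f + f² + … + f^3).
≈ 23.000 × (0.5000 + 0.2500 + 0.1250) ≈ 23.000 × 0.8750 ≈ 20.125 μg/mL.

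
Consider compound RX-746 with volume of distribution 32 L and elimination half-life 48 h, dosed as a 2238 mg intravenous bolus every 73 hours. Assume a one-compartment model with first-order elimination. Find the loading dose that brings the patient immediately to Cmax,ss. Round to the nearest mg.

3435 mg

f = (1/2)^(73/48) ≈ 0.348485; accumulation ratio R = 1/(1−f) ≈ 1.53488.
Loading dose to hit Cmax,ss on first dose: D_load = D_maint·R ≈ 2238 × 1.53488 ≈ 3435.06 mg.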